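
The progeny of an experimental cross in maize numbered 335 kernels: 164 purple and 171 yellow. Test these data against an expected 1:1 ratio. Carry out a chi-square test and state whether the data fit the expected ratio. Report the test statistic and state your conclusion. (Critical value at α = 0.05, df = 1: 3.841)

Total ratio parts = 2. Expected numbers out of 335:
  purple: 335 × 1/2 = 167.5
  yellow: 335 × 1/2 = 167.5
χ² = Σ (O − E)² / E
  purple: (164 − 167.5)² / 167.5 = 0.0731
  yellow: (171 − 167.5)² / 167.5 = 0.0731
χ² = 0.0731 + 0.0731 = 0.1462 ≈ 0.146
Degrees of freedom = 2 − 1 = 1; critical value at α = 0.05 is 3.841.
Since 0.146 < 3.841, we fail to reject the null hypothesis — the data are consistent with the 1:1 ratio.

0.146; consistent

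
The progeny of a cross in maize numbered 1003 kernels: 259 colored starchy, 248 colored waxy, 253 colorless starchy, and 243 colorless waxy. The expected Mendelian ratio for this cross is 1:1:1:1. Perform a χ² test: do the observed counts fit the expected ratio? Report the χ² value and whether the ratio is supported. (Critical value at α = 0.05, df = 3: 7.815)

Under the 1:1:1:1 hypothesis (Σ ratio = 4, N = 1003):
  colored starchy: 1003 × 1/4 = 250.75
  colored waxy: 1003 × 1/4 = 250.75
  colorless starchy: 1003 × 1/4 = 250.75
  colorless waxy: 1003 × 1/4 = 250.75
χ² = Σ (O − E)² / E
  colored starchy: (259 − 250.75)² / 250.75 = 0.2714
  colored waxy: (248 − 250.75)² / 250.75 = 0.0302
  colorless starchy: (253 − 250.75)² / 250.75 = 0.0202
  colorless waxy: (243 − 250.75)² / 250.75 = 0.2395
χ² = 0.2714 + 0.0302 + 0.0202 + 0.2395 = 0.5613 ≈ 0.561
Degrees of freedom = 4 − 1 = 3; critical value at α = 0.05 is 7.815.
Since 0.561 < 7.815, we fail to reject the null hypothesis — the data are consistent with the 1:1:1:1 ratio.

0.561; consistent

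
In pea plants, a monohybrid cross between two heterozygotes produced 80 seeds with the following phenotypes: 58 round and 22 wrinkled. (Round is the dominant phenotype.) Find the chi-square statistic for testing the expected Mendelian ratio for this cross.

0.267

For a monohybrid cross between heterozygotes with complete dominance, the expected phenotypic ratio is 3:1.
The 3:1 ratio has 4 parts, so with N = 80 the expected counts are:
  round: 80 × 3/4 = 60
  wrinkled: 80 × 1/4 = 20
χ² = Σ (O − E)² / E
  round: (58 − 60)² / 60 = 0.0667
  wrinkled: (22 − 20)² / 20 = 0.2000
χ² = 0.0667 + 0.2000 = 0.2667 ≈ 0.267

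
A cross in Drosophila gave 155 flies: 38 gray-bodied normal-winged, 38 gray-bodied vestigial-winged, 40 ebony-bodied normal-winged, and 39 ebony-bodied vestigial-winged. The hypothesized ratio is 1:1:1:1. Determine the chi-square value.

0.071

Under the 1:1:1:1 hypothesis (Σ ratio = 4, N = 155):
  gray-bodied normal-winged: 155 × 1/4 = 38.75
  gray-bodied vestigial-winged: 155 × 1/4 = 38.75
  ebony-bodied normal-winged: 155 × 1/4 = 38.75
  ebony-bodied vestigial-winged: 155 × 1/4 = 38.75
χ² = Σ (O − E)² / E
  gray-bodied normal-winged: (38 − 38.75)² / 38.75 = 0.0145
  gray-bodied vestigial-winged: (38 − 38.75)² / 38.75 = 0.0145
  ebony-bodied normal-winged: (40 − 38.75)² / 38.75 = 0.0403
  ebony-bodied vestigial-winged: (39 − 38.75)² / 38.75 = 0.0016
χ² = 0.0145 + 0.0145 + 0.0403 + 0.0016 = 0.0709 ≈ 0.071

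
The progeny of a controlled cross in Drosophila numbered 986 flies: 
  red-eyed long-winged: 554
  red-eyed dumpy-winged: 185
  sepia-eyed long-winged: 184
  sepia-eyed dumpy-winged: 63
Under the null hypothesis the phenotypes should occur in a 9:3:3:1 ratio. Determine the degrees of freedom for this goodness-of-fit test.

3

A goodness-of-fit test with 4 phenotype classes has df = 4 − 1 = 3.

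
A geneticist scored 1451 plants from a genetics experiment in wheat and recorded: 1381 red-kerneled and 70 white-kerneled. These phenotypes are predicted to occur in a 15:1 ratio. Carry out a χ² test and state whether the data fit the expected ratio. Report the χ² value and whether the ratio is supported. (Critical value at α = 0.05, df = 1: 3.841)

The 15:1 ratio has 16 parts, so with N = 1451 the expected counts are:
  red-kerneled: 1451 × 15/16 = 1360.3125
  white-kerneled: 1451 × 1/16 = 90.6875
χ² = Σ (O − E)² / E
  red-kerneled: (1381 − 1360.3125)² / 1360.3125 = 0.3146
  white-kerneled: (70 − 90.6875)² / 90.6875 = 4.7192
χ² = 0.3146 + 4.7192 = 5.0338 ≈ 5.034
Degrees of freedom = 2 − 1 = 1; critical value at α = 0.05 is 3.841.
Since 5.034 > 3.841, we reject the null hypothesis — the data do not fit the 15:1 ratio.

5.034; not consistent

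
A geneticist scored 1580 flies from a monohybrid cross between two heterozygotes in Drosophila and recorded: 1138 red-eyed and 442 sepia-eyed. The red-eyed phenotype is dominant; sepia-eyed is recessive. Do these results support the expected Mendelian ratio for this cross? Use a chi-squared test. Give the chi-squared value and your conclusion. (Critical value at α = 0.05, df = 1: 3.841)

7.457; not consistent

For a monohybrid cross between heterozygotes with complete dominance, the expected phenotypic ratio is 3:1.
Under the 3:1 hypothesis (Σ ratio = 4, N = 1580):
  red-eyed: 1580 × 3/4 = 1185
  sepia-eyed: 1580 × 1/4 = 395
χ² = Σ (O − E)² / E
  red-eyed: (1138 − 1185)² / 1185 = 1.8641
  sepia-eyed: (442 − 395)² / 395 = 5.5924
χ² = 1.8641 + 5.5924 = 7.4565 ≈ 7.457
Degrees of freedom = 2 − 1 = 1; critical value at α = 0.05 is 3.841.
Since 7.457 > 3.841, we reject the null hypothesis — the data do not fit the 3:1 ratio.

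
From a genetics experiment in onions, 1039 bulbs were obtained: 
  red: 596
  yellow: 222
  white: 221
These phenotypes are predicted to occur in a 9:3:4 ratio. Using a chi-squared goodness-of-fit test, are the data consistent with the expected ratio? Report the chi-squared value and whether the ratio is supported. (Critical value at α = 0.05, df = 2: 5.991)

Total ratio parts = 16. Expected numbers out of 1039:
  red: 1039 × 9/16 = 584.4375
  yellow: 1039 × 3/16 = 194.8125
  white: 1039 × 4/16 = 259.75
χ² = Σ (O − E)² / E
  red: (596 − 584.4375)² / 584.4375 = 0.2288
  yellow: (222 − 194.8125)² / 194.8125 = 3.7942
  white: (221 − 259.75)² / 259.75 = 5.7808
χ² = 0.2288 + 3.7942 + 5.7808 = 9.8038 ≈ 9.804
Degrees of freedom = 3 − 1 = 2; critical value at α = 0.05 is 5.991.
Since 9.804 > 5.991, we reject the null hypothesis — the data do not fit the 9:3:4 ratio.

9.804; not consistent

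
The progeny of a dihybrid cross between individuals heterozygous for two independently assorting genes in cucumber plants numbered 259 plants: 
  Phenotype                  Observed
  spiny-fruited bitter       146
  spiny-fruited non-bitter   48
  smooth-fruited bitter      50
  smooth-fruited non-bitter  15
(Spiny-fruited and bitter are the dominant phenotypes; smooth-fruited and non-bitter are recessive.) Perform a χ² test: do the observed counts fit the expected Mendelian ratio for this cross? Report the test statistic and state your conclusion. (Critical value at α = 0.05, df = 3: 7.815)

A dihybrid F₂ with independent assortment and complete dominance at both loci gives a 9:3:3:1 phenotypic ratio.
The 9:3:3:1 ratio has 16 parts, so with N = 259 the expected counts are:
  spiny-fruited bitter: 259 × 9/16 = 145.6875
  spiny-fruited non-bitter: 259 × 3/16 = 48.5625
  smooth-fruited bitter: 259 × 3/16 = 48.5625
  smooth-fruited non-bitter: 259 × 1/16 = 16.1875
χ² = Σ (O − E)² / E
  spiny-fruited bitter: (146 − 145.6875)² / 145.6875 = 0.0007
  spiny-fruited non-bitter: (48 − 48.5625)² / 48.5625 = 0.0065
  smooth-fruited bitter: (50 − 48.5625)² / 48.5625 = 0.0426
  smooth-fruited non-bitter: (15 − 16.1875)² / 16.1875 = 0.0871
χ² = 0.0007 + 0.0065 + 0.0426 + 0.0871 = 0.1369 ≈ 0.137
Degrees of freedom = 4 − 1 = 3; critical value at α = 0.05 is 7.815.
Since 0.137 < 7.815, we fail to reject the null hypothesis — the data are consistent with the 9:3:3:1 ratio.

0.137; consistent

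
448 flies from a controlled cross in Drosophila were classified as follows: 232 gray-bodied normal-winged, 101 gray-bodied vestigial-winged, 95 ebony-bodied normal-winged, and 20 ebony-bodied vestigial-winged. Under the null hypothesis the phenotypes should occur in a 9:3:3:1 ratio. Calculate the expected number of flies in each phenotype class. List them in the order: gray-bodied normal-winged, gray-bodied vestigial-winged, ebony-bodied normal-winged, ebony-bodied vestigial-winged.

252, 84, 84, 28

Under the 9:3:3:1 hypothesis (Σ ratio = 16, N = 448):
  gray-bodied normal-winged: 448 × 9/16 = 252
  gray-bodied vestigial-winged: 448 × 3/16 = 84
  ebony-bodied normal-winged: 448 × 3/16 = 84
  ebony-bodied vestigial-winged: 448 × 1/16 = 28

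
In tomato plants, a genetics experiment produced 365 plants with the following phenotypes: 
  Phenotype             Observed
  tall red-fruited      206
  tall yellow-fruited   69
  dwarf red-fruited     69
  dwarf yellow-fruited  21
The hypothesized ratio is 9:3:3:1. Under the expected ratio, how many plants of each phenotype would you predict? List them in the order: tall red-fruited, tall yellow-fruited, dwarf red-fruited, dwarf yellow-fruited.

205.3125, 68.4375, 68.4375, 22.8125

Total ratio parts = 16. Expected numbers out of 365:
  tall red-fruited: 365 × 9/16 = 205.3125
  tall yellow-fruited: 365 × 3/16 = 68.4375
  dwarf red-fruited: 365 × 3/16 = 68.4375
  dwarf yellow-fruited: 365 × 1/16 = 22.8125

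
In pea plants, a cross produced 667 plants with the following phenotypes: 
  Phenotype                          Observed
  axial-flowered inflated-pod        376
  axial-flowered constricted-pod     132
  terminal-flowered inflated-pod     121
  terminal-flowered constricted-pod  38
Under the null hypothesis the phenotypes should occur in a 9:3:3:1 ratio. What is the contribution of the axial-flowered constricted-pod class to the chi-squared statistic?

Total ratio parts = 16. Expected numbers out of 667:
  axial-flowered inflated-pod: 667 × 9/16 = 375.1875
  axial-flowered constricted-pod: 667 × 3/16 = 125.0625
  terminal-flowered inflated-pod: 667 × 3/16 = 125.0625
  terminal-flowered constricted-pod: 667 × 1/16 = 41.6875
Contribution of axial-flowered constricted-pod: (132 − 125.0625)² / 125.0625 = 0.3848

0.385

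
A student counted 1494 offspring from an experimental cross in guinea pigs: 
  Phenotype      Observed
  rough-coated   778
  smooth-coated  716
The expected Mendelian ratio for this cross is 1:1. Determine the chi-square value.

2.573

The 1:1 ratio has 2 parts, so with N = 1494 the expected counts are:
  rough-coated: 1494 × 1/2 = 747
  smooth-coated: 1494 × 1/2 = 747
χ² = Σ (O − E)² / E
  rough-coated: (778 − 747)² / 747 = 1.2865
  smooth-coated: (716 − 747)² / 747 = 1.2865
χ² = 1.2865 + 1.2865 = 2.573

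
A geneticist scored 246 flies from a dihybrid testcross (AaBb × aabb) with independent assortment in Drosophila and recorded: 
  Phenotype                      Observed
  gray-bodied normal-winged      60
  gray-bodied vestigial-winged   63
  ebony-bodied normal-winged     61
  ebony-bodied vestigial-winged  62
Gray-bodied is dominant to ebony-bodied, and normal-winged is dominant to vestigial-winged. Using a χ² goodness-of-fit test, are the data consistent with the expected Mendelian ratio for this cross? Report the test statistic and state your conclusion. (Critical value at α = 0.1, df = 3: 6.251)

A dihybrid testcross with independent assortment gives a 1:1:1:1 ratio.
Total ratio parts = 4. Expected numbers out of 246:
  gray-bodied normal-winged: 246 × 1/4 = 61.5
  gray-bodied vestigial-winged: 246 × 1/4 = 61.5
  ebony-bodied normal-winged: 246 × 1/4 = 61.5
  ebony-bodied vestigial-winged: 246 × 1/4 = 61.5
χ² = Σ (O − E)² / E
  gray-bodied normal-winged: (60 − 61.5)² / 61.5 = 0.0366
  gray-bodied vestigial-winged: (63 − 61.5)² / 61.5 = 0.0366
  ebony-bodied normal-winged: (61 − 61.5)² / 61.5 = 0.0041
  ebony-bodied vestigial-winged: (62 − 61.5)² / 61.5 = 0.0041
χ² = 0.0366 + 0.0366 + 0.0041 + 0.0041 = 0.0814 ≈ 0.081
Degrees of freedom = 4 − 1 = 3; critical value at α = 0.1 is 6.251.
Since 0.081 < 6.251, we fail to reject the null hypothesis — the data are consistent with the 1:1:1:1 ratio.

0.081; consistent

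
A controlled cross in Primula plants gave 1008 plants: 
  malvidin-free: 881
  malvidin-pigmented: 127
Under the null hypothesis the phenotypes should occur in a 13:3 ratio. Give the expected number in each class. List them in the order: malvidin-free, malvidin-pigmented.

819, 189

Total ratio parts = 16. Expected numbers out of 1008:
  malvidin-free: 1008 × 13/16 = 819
  malvidin-pigmented: 1008 × 3/16 = 189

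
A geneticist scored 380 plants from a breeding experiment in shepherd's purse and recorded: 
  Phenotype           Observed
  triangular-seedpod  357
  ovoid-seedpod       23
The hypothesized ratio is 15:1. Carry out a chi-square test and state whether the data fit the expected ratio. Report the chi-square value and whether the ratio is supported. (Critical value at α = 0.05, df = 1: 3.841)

The 15:1 ratio has 16 parts, so with N = 380 the expected counts are:
  triangular-seedpod: 380 × 15/16 = 356.25
  ovoid-seedpod: 380 × 1/16 = 23.75
χ² = Σ (O − E)² / E
  triangular-seedpod: (357 − 356.25)² / 356.25 = 0.0016
  ovoid-seedpod: (23 − 23.75)² / 23.75 = 0.0237
χ² = 0.0016 + 0.0237 = 0.0253 ≈ 0.025
Degrees of freedom = 2 − 1 = 1; critical value at α = 0.05 is 3.841.
Since 0.025 < 3.841, we fail to reject the null hypothesis — the data are consistent with the 15:1 ratio.

0.025; consistent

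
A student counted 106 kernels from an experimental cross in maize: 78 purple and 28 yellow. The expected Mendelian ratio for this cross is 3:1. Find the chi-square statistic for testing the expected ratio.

0.113

Under the 3:1 hypothesis (Σ ratio = 4, N = 106):
  purple: 106 × 3/4 = 79.5
  yellow: 106 × 1/4 = 26.5
χ² = Σ (O − E)² / E
  purple: (78 − 79.5)² / 79.5 = 0.0283
  yellow: (28 − 26.5)² / 26.5 = 0.0849
χ² = 0.0283 + 0.0849 = 0.1132 ≈ 0.113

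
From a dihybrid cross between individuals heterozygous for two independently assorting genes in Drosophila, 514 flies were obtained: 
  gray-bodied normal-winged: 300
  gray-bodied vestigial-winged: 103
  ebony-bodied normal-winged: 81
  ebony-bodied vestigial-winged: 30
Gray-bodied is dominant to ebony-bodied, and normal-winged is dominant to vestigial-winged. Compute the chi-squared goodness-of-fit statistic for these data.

3.458

A dihybrid F₂ with independent assortment and complete dominance at both loci gives a 9:3:3:1 phenotypic ratio.
Expected counts for N = 514 under a 9:3:3:1 ratio (total parts = 16):
  gray-bodied normal-winged: 514 × 9/16 = 289.125
  gray-bodied vestigial-winged: 514 × 3/16 = 96.375
  ebony-bodied normal-winged: 514 × 3/16 = 96.375
  ebony-bodied vestigial-winged: 514 × 1/16 = 32.125
χ² = Σ (O − E)² / E
  gray-bodied normal-winged: (300 − 289.125)² / 289.125 = 0.4090
  gray-bodied vestigial-winged: (103 − 96.375)² / 96.375 = 0.4554
  ebony-bodied normal-winged: (81 − 96.375)² / 96.375 = 2.4528
  ebony-bodied vestigial-winged: (30 − 32.125)² / 32.125 = 0.1406
χ² = 0.4090 + 0.4554 + 2.4528 + 0.1406 = 3.4578 ≈ 3.458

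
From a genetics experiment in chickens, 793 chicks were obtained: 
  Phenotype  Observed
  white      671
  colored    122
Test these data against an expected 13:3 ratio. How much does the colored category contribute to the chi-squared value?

4.790

The 13:3 ratio has 16 parts, so with N = 793 the expected counts are:
  white: 793 × 13/16 = 644.3125
  colored: 793 × 3/16 = 148.6875
Contribution of colored: (122 − 148.6875)² / 148.6875 = 4.7901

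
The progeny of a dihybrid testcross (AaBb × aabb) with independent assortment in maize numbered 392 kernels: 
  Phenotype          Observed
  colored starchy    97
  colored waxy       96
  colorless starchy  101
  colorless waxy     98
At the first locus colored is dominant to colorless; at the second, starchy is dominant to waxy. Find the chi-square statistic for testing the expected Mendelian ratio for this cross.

0.143

A dihybrid testcross with independent assortment gives a 1:1:1:1 ratio.
Total ratio parts = 4. Expected numbers out of 392:
  colored starchy: 392 × 1/4 = 98
  colored waxy: 392 × 1/4 = 98
  colorless starchy: 392 × 1/4 = 98
  colorless waxy: 392 × 1/4 = 98
χ² = Σ (O − E)² / E
  colored starchy: (97 − 98)² / 98 = 0.0102
  colored waxy: (96 − 98)² / 98 = 0.0408
  colorless starchy: (101 − 98)² / 98 = 0.0918
  colorless waxy: (98 − 98)² / 98 = 0.0000
χ² = 0.0102 + 0.0408 + 0.0918 + 0.0000 = 0.1428 ≈ 0.143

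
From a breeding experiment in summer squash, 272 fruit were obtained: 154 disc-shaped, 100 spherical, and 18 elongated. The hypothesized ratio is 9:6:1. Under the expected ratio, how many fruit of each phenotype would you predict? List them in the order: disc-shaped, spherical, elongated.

153, 102, 17

Total ratio parts = 16. Expected numbers out of 272:
  disc-shaped: 272 × 9/16 = 153
  spherical: 272 × 6/16 = 102
  elongated: 272 × 1/16 = 17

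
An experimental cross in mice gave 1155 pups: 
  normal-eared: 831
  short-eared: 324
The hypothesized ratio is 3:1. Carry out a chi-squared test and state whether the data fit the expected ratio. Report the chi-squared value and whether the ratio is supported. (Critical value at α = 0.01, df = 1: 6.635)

Expected counts for N = 1155 under a 3:1 ratio (total parts = 4):
  normal-eared: 1155 × 3/4 = 866.25
  short-eared: 1155 × 1/4 = 288.75
χ² = Σ (O − E)² / E
  normal-eared: (831 − 866.25)² / 866.25 = 1.4344
  short-eared: (324 − 288.75)² / 288.75 = 4.3032
χ² = 1.4344 + 4.3032 = 5.7376 ≈ 5.738
Degrees of freedom = 2 − 1 = 1; critical value at α = 0.01 is 6.635.
Since 5.738 < 6.635, we fail to reject the null hypothesis — the data are consistent with the 3:1 ratio.

5.738; consistent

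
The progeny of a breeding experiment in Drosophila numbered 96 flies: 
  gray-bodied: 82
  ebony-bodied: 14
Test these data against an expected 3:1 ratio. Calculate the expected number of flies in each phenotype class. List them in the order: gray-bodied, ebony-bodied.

Expected counts for N = 96 under a 3:1 ratio (total parts = 4):
  gray-bodied: 96 × 3/4 = 72
  ebony-bodied: 96 × 1/4 = 24

72, 24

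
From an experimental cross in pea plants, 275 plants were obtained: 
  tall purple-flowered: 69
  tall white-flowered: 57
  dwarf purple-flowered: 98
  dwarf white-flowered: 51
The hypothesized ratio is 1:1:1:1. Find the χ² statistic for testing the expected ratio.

19.036

Total ratio parts = 4. Expected numbers out of 275:
  tall purple-flowered: 275 × 1/4 = 68.75
  tall white-flowered: 275 × 1/4 = 68.75
  dwarf purple-flowered: 275 × 1/4 = 68.75
  dwarf white-flowered: 275 × 1/4 = 68.75
χ² = Σ (O − E)² / E
  tall purple-flowered: (69 − 68.75)² / 68.75 = 0.0009
  tall white-flowered: (57 − 68.75)² / 68.75 = 2.0082
  dwarf purple-flowered: (98 − 68.75)² / 68.75 = 12.4445
  dwarf white-flowered: (51 − 68.75)² / 68.75 = 4.5827
χ² = 0.0009 + 2.0082 + 12.4445 + 4.5827 = 19.0363 ≈ 19.036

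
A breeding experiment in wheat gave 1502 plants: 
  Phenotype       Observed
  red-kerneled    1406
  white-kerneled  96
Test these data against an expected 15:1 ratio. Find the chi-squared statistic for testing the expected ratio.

0.051

Under the 15:1 hypothesis (Σ ratio = 16, N = 1502):
  red-kerneled: 1502 × 15/16 = 1408.125
  white-kerneled: 1502 × 1/16 = 93.875
χ² = Σ (O − E)² / E
  red-kerneled: (1406 − 1408.125)² / 1408.125 = 0.0032
  white-kerneled: (96 − 93.875)² / 93.875 = 0.0481
χ² = 0.0032 + 0.0481 = 0.0513 ≈ 0.051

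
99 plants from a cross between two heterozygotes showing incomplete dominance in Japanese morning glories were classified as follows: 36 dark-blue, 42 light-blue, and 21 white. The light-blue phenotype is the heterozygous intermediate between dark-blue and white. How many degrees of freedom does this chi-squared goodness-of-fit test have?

With incomplete dominance, a heterozygote × heterozygote cross gives a 1:2:1 phenotypic ratio.
A goodness-of-fit test with 3 phenotype classes has df = 3 − 1 = 2.

2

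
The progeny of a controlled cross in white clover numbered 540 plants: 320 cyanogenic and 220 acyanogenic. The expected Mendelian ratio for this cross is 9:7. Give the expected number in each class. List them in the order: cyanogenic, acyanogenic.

Expected counts for N = 540 under a 9:7 ratio (total parts = 16):
  cyanogenic: 540 × 9/16 = 303.75
  acyanogenic: 540 × 7/16 = 236.25

303.75, 236.25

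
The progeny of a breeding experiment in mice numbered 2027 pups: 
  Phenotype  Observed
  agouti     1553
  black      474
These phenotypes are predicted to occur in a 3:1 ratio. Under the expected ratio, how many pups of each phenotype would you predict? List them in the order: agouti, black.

1520.25, 506.75

Expected counts for N = 2027 under a 3:1 ratio (total parts = 4):
  agouti: 2027 × 3/4 = 1520.25
  black: 2027 × 1/4 = 506.75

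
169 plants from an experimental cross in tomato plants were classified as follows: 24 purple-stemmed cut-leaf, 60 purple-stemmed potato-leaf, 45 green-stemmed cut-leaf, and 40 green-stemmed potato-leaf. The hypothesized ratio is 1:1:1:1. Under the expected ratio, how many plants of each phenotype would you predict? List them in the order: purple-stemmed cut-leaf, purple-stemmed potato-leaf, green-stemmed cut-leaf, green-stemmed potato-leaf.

42.25, 42.25, 42.25, 42.25

Under the 1:1:1:1 hypothesis (Σ ratio = 4, N = 169):
  purple-stemmed cut-leaf: 169 × 1/4 = 42.25
  purple-stemmed potato-leaf: 169 × 1/4 = 42.25
  green-stemmed cut-leaf: 169 × 1/4 = 42.25
  green-stemmed potato-leaf: 169 × 1/4 = 42.25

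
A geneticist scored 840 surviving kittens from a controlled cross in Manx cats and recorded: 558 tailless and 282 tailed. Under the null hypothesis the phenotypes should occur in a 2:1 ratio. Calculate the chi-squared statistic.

0.021

Under the 2:1 hypothesis (Σ ratio = 3, N = 840):
  tailless: 840 × 2/3 = 560
  tailed: 840 × 1/3 = 280
χ² = Σ (O − E)² / E
  tailless: (558 − 560)² / 560 = 0.0071
  tailed: (282 − 280)² / 280 = 0.0143
χ² = 0.0071 + 0.0143 = 0.0214 ≈ 0.021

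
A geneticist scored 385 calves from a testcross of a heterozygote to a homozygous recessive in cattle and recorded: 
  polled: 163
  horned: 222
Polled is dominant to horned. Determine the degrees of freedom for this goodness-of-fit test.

1

A testcross of a heterozygote (Aa × aa) gives a 1:1 phenotypic ratio.
A goodness-of-fit test with 2 phenotype classes has df = 2 − 1 = 1.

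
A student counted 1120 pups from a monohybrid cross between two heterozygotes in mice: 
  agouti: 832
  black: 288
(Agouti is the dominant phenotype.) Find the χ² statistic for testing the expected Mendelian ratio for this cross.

For a monohybrid cross between heterozygotes with complete dominance, the expected phenotypic ratio is 3:1.
Total ratio parts = 4. Expected numbers out of 1120:
  agouti: 1120 × 3/4 = 840
  black: 1120 × 1/4 = 280
χ² = Σ (O − E)² / E
  agouti: (832 − 840)² / 840 = 0.0762
  black: (288 − 280)² / 280 = 0.2286
χ² = 0.0762 + 0.2286 = 0.3048 ≈ 0.305

0.305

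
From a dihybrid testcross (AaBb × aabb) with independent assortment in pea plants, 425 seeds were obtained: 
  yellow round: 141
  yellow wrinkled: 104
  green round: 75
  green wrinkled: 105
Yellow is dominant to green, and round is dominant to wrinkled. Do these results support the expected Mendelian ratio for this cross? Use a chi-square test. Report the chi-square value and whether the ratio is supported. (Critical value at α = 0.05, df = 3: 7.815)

A dihybrid testcross with independent assortment gives a 1:1:1:1 ratio.
The 1:1:1:1 ratio has 4 parts, so with N = 425 the expected counts are:
  yellow round: 425 × 1/4 = 106.25
  yellow wrinkled: 425 × 1/4 = 106.25
  green round: 425 × 1/4 = 106.25
  green wrinkled: 425 × 1/4 = 106.25
χ² = Σ (O − E)² / E
  yellow round: (141 − 106.25)² / 106.25 = 11.3653
  yellow wrinkled: (104 − 106.25)² / 106.25 = 0.0476
  green round: (75 − 106.25)² / 106.25 = 9.1912
  green wrinkled: (105 − 106.25)² / 106.25 = 0.0147
χ² = 11.3653 + 0.0476 + 9.1912 + 0.0147 = 20.6188 ≈ 20.619
Degrees of freedom = 4 − 1 = 3; critical value at α = 0.05 is 7.815.
Since 20.619 > 7.815, we reject the null hypothesis — the data do not fit the 1:1:1:1 ratio.

20.619; not consistent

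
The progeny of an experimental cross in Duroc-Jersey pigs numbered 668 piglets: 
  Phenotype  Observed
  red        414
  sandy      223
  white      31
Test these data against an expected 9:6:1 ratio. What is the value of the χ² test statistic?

9.681

Expected counts for N = 668 under a 9:6:1 ratio (total parts = 16):
  red: 668 × 9/16 = 375.75
  sandy: 668 × 6/16 = 250.5
  white: 668 × 1/16 = 41.75
χ² = Σ (O − E)² / E
  red: (414 − 375.75)² / 375.75 = 3.8937
  sandy: (223 − 250.5)² / 250.5 = 3.0190
  white: (31 − 41.75)² / 41.75 = 2.7680
χ² = 3.8937 + 3.0190 + 2.7680 = 9.6807 ≈ 9.681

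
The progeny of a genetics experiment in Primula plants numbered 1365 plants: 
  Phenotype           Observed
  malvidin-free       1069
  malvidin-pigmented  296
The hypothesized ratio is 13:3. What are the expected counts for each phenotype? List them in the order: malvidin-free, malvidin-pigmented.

1109.0625, 255.9375

Under the 13:3 hypothesis (Σ ratio = 16, N = 1365):
  malvidin-free: 1365 × 13/16 = 1109.0625
  malvidin-pigmented: 1365 × 3/16 = 255.9375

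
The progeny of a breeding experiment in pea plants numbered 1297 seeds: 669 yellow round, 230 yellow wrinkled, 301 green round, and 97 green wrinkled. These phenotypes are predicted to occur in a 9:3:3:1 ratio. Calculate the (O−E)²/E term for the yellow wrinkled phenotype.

Under the 9:3:3:1 hypothesis (Σ ratio = 16, N = 1297):
  yellow round: 1297 × 9/16 = 729.5625
  yellow wrinkled: 1297 × 3/16 = 243.1875
  green round: 1297 × 3/16 = 243.1875
  green wrinkled: 1297 × 1/16 = 81.0625
Contribution of yellow wrinkled: (230 − 243.1875)² / 243.1875 = 0.7151

0.715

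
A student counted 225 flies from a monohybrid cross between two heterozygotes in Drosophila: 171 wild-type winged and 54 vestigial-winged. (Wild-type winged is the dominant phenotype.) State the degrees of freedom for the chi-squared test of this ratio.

1

For a monohybrid cross between heterozygotes with complete dominance, the expected phenotypic ratio is 3:1.
A goodness-of-fit test with 2 phenotype classes has df = 2 − 1 = 1.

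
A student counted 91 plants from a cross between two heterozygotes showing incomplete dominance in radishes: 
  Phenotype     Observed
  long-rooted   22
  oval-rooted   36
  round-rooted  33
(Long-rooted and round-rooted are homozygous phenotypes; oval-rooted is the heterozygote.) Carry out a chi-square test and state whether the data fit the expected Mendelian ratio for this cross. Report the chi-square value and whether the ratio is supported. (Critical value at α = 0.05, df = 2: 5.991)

With incomplete dominance, a heterozygote × heterozygote cross gives a 1:2:1 phenotypic ratio.
Total ratio parts = 4. Expected numbers out of 91:
  long-rooted: 91 × 1/4 = 22.75
  oval-rooted: 91 × 2/4 = 45.5
  round-rooted: 91 × 1/4 = 22.75
χ² = Σ (O − E)² / E
  long-rooted: (22 − 22.75)² / 22.75 = 0.0247
  oval-rooted: (36 − 45.5)² / 45.5 = 1.9835
  round-rooted: (33 − 22.75)² / 22.75 = 4.6181
χ² = 0.0247 + 1.9835 + 4.6181 = 6.6263 ≈ 6.626
Degrees of freedom = 3 − 1 = 2; critical value at α = 0.05 is 5.991.
Since 6.626 > 5.991, we reject the null hypothesis — the data do not fit the 1:2:1 ratio.

6.626; not consistent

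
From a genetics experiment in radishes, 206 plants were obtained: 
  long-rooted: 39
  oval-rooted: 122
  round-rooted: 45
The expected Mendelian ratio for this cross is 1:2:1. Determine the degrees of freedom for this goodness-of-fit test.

A goodness-of-fit test with 3 phenotype classes has df = 3 − 1 = 2.

2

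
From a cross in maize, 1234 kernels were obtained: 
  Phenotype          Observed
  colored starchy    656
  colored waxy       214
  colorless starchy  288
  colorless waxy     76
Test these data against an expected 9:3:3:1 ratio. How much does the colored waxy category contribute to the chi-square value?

The 9:3:3:1 ratio has 16 parts, so with N = 1234 the expected counts are:
  colored starchy: 1234 × 9/16 = 694.125
  colored waxy: 1234 × 3/16 = 231.375
  colorless starchy: 1234 × 3/16 = 231.375
  colorless waxy: 1234 × 1/16 = 77.125
Contribution of colored waxy: (214 − 231.375)² / 231.375 = 1.3048

1.305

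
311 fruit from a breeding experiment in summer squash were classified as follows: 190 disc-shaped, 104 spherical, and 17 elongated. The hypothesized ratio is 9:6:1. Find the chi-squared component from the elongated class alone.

0.306

The 9:6:1 ratio has 16 parts, so with N = 311 the expected counts are:
  disc-shaped: 311 × 9/16 = 174.9375
  spherical: 311 × 6/16 = 116.625
  elongated: 311 × 1/16 = 19.4375
Contribution of elongated: (17 − 19.4375)² / 19.4375 = 0.3057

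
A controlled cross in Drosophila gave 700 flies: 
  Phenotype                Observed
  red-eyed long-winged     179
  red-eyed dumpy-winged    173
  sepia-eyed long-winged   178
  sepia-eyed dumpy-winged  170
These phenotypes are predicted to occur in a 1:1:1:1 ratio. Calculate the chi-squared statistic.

The 1:1:1:1 ratio has 4 parts, so with N = 700 the expected counts are:
  red-eyed long-winged: 700 × 1/4 = 175
  red-eyed dumpy-winged: 700 × 1/4 = 175
  sepia-eyed long-winged: 700 × 1/4 = 175
  sepia-eyed dumpy-winged: 700 × 1/4 = 175
χ² = Σ (O − E)² / E
  red-eyed long-winged: (179 − 175)² / 175 = 0.0914
  red-eyed dumpy-winged: (173 − 175)² / 175 = 0.0229
  sepia-eyed long-winged: (178 − 175)² / 175 = 0.0514
  sepia-eyed dumpy-winged: (170 − 175)² / 175 = 0.1429
χ² = 0.0914 + 0.0229 + 0.0514 + 0.1429 = 0.3086 ≈ 0.309

0.309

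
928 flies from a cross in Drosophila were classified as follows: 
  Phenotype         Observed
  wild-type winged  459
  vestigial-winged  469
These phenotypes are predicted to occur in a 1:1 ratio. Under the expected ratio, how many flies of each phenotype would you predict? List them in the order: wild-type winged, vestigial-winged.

The 1:1 ratio has 2 parts, so with N = 928 the expected counts are:
  wild-type winged: 928 × 1/2 = 464
  vestigial-winged: 928 × 1/2 = 464

464, 464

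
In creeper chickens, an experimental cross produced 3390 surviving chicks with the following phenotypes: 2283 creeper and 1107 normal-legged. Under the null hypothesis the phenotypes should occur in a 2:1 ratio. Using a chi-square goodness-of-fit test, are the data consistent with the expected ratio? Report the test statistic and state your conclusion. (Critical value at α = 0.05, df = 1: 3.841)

Under the 2:1 hypothesis (Σ ratio = 3, N = 3390):
  creeper: 3390 × 2/3 = 2260
  normal-legged: 3390 × 1/3 = 1130
χ² = Σ (O − E)² / E
  creeper: (2283 − 2260)² / 2260 = 0.2341
  normal-legged: (1107 − 1130)² / 1130 = 0.4681
χ² = 0.2341 + 0.4681 = 0.7022 ≈ 0.702
Degrees of freedom = 2 − 1 = 1; critical value at α = 0.05 is 3.841.
Since 0.702 < 3.841, we fail to reject the null hypothesis — the data are consistent with the 2:1 ratio.

0.702; consistent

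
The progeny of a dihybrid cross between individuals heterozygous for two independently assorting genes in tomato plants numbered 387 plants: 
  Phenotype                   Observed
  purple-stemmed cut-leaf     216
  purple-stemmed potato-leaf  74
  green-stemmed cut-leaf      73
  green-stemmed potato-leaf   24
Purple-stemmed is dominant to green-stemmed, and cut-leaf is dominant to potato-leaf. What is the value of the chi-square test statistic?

A dihybrid F₂ with independent assortment and complete dominance at both loci gives a 9:3:3:1 phenotypic ratio.
Total ratio parts = 16. Expected numbers out of 387:
  purple-stemmed cut-leaf: 387 × 9/16 = 217.6875
  purple-stemmed potato-leaf: 387 × 3/16 = 72.5625
  green-stemmed cut-leaf: 387 × 3/16 = 72.5625
  green-stemmed potato-leaf: 387 × 1/16 = 24.1875
χ² = Σ (O − E)² / E
  purple-stemmed cut-leaf: (216 − 217.6875)² / 217.6875 = 0.0131
  purple-stemmed potato-leaf: (74 − 72.5625)² / 72.5625 = 0.0285
  green-stemmed cut-leaf: (73 − 72.5625)² / 72.5625 = 0.0026
  green-stemmed potato-leaf: (24 − 24.1875)² / 24.1875 = 0.0015
χ² = 0.0131 + 0.0285 + 0.0026 + 0.0015 = 0.0457 ≈ 0.046

0.046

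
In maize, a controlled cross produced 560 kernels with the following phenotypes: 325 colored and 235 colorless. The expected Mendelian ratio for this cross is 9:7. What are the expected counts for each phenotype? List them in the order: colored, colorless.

The 9:7 ratio has 16 parts, so with N = 560 the expected counts are:
  colored: 560 × 9/16 = 315
  colorless: 560 × 7/16 = 245

315, 245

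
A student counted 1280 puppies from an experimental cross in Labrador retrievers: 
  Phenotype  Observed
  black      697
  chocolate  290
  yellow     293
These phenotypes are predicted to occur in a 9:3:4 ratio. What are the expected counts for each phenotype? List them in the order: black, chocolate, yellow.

720, 240, 320

Expected counts for N = 1280 under a 9:3:4 ratio (total parts = 16):
  black: 1280 × 9/16 = 720
  chocolate: 1280 × 3/16 = 240
  yellow: 1280 × 4/16 = 320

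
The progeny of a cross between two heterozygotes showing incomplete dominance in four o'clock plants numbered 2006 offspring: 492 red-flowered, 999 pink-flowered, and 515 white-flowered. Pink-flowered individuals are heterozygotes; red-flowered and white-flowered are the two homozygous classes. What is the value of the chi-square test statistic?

With incomplete dominance, a heterozygote × heterozygote cross gives a 1:2:1 phenotypic ratio.
Expected counts for N = 2006 under a 1:2:1 ratio (total parts = 4):
  red-flowered: 2006 × 1/4 = 501.5
  pink-flowered: 2006 × 2/4 = 1003
  white-flowered: 2006 × 1/4 = 501.5
χ² = Σ (O − E)² / E
  red-flowered: (492 − 501.5)² / 501.5 = 0.1800
  pink-flowered: (999 − 1003)² / 1003 = 0.0160
  white-flowered: (515 − 501.5)² / 501.5 = 0.3634
χ² = 0.1800 + 0.0160 + 0.3634 = 0.5594 ≈ 0.559

0.559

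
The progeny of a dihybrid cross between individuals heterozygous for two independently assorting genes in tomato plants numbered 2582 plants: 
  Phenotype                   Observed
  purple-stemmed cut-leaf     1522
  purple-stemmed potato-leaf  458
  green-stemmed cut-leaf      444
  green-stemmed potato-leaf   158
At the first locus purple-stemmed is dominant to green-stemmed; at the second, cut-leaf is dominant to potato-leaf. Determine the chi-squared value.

8.144

A dihybrid F₂ with independent assortment and complete dominance at both loci gives a 9:3:3:1 phenotypic ratio.
Under the 9:3:3:1 hypothesis (Σ ratio = 16, N = 2582):
  purple-stemmed cut-leaf: 2582 × 9/16 = 1452.375
  purple-stemmed potato-leaf: 2582 × 3/16 = 484.125
  green-stemmed cut-leaf: 2582 × 3/16 = 484.125
  green-stemmed potato-leaf: 2582 × 1/16 = 161.375
χ² = Σ (O − E)² / E
  purple-stemmed cut-leaf: (1522 − 1452.375)² / 1452.375 = 3.3377
  purple-stemmed potato-leaf: (458 − 484.125)² / 484.125 = 1.4098
  green-stemmed cut-leaf: (444 − 484.125)² / 484.125 = 3.3256
  green-stemmed potato-leaf: (158 − 161.375)² / 161.375 = 0.0706
χ² = 3.3377 + 1.4098 + 3.3256 + 0.0706 = 8.1437 ≈ 8.144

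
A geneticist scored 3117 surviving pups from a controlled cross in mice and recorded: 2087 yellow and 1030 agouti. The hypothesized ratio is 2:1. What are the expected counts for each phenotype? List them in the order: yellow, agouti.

2078, 1039

The 2:1 ratio has 3 parts, so with N = 3117 the expected counts are:
  yellow: 3117 × 2/3 = 2078
  agouti: 3117 × 1/3 = 1039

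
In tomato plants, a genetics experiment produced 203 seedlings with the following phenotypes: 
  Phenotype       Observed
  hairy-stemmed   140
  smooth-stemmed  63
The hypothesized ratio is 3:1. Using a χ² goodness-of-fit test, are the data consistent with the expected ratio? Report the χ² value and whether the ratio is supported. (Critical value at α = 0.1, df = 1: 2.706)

Expected counts for N = 203 under a 3:1 ratio (total parts = 4):
  hairy-stemmed: 203 × 3/4 = 152.25
  smooth-stemmed: 203 × 1/4 = 50.75
χ² = Σ (O − E)² / E
  hairy-stemmed: (140 − 152.25)² / 152.25 = 0.9856
  smooth-stemmed: (63 − 50.75)² / 50.75 = 2.9569
χ² = 0.9856 + 2.9569 = 3.9425 ≈ 3.943
Degrees of freedom = 2 − 1 = 1; critical value at α = 0.1 is 2.706.
Since 3.943 > 2.706, we reject the null hypothesis — the data do not fit the 3:1 ratio.

3.943; not consistent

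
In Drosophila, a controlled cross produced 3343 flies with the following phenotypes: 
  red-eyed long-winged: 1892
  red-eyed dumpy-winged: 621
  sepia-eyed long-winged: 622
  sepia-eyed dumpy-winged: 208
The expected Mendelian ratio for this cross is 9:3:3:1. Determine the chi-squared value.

0.166

Under the 9:3:3:1 hypothesis (Σ ratio = 16, N = 3343):
  red-eyed long-winged: 3343 × 9/16 = 1880.4375
  red-eyed dumpy-winged: 3343 × 3/16 = 626.8125
  sepia-eyed long-winged: 3343 × 3/16 = 626.8125
  sepia-eyed dumpy-winged: 3343 × 1/16 = 208.9375
χ² = Σ (O − E)² / E
  red-eyed long-winged: (1892 − 1880.4375)² / 1880.4375 = 0.0711
  red-eyed dumpy-winged: (621 − 626.8125)² / 626.8125 = 0.0539
  sepia-eyed long-winged: (622 − 626.8125)² / 626.8125 = 0.0369
  sepia-eyed dumpy-winged: (208 − 208.9375)² / 208.9375 = 0.0042
χ² = 0.0711 + 0.0539 + 0.0369 + 0.0042 = 0.1661 ≈ 0.166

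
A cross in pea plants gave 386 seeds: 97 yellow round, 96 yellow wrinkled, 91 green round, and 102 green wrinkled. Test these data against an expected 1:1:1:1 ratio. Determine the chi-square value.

Expected counts for N = 386 under a 1:1:1:1 ratio (total parts = 4):
  yellow round: 386 × 1/4 = 96.5
  yellow wrinkled: 386 × 1/4 = 96.5
  green round: 386 × 1/4 = 96.5
  green wrinkled: 386 × 1/4 = 96.5
χ² = Σ (O − E)² / E
  yellow round: (97 − 96.5)² / 96.5 = 0.0026
  yellow wrinkled: (96 − 96.5)² / 96.5 = 0.0026
  green round: (91 − 96.5)² / 96.5 = 0.3135
  green wrinkled: (102 − 96.5)² / 96.5 = 0.3135
χ² = 0.0026 + 0.0026 + 0.3135 + 0.3135 = 0.6322 ≈ 0.632

0.632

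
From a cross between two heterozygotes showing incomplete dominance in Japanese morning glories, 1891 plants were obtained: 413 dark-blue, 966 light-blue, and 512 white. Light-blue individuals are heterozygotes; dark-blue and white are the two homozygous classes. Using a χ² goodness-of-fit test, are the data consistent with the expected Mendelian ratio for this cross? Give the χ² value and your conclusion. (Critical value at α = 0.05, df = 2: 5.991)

With incomplete dominance, a heterozygote × heterozygote cross gives a 1:2:1 phenotypic ratio.
Total ratio parts = 4. Expected numbers out of 1891:
  dark-blue: 1891 × 1/4 = 472.75
  light-blue: 1891 × 2/4 = 945.5
  white: 1891 × 1/4 = 472.75
χ² = Σ (O − E)² / E
  dark-blue: (413 − 472.75)² / 472.75 = 7.5517
  light-blue: (966 − 945.5)² / 945.5 = 0.4445
  white: (512 − 472.75)² / 472.75 = 3.2587
χ² = 7.5517 + 0.4445 + 3.2587 = 11.2549 ≈ 11.255
Degrees of freedom = 3 − 1 = 2; critical value at α = 0.05 is 5.991.
Since 11.255 > 5.991, we reject the null hypothesis — the data do not fit the 1:2:1 ratio.

11.255; not consistent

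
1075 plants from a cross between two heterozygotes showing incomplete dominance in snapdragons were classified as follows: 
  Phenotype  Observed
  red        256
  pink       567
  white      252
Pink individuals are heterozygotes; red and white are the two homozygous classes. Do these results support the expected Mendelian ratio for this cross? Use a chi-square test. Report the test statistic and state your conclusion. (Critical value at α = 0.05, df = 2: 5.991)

With incomplete dominance, a heterozygote × heterozygote cross gives a 1:2:1 phenotypic ratio.
Total ratio parts = 4. Expected numbers out of 1075:
  red: 1075 × 1/4 = 268.75
  pink: 1075 × 2/4 = 537.5
  white: 1075 × 1/4 = 268.75
χ² = Σ (O − E)² / E
  red: (256 − 268.75)² / 268.75 = 0.6049
  pink: (567 − 537.5)² / 537.5 = 1.6191
  white: (252 − 268.75)² / 268.75 = 1.0440
χ² = 0.6049 + 1.6191 + 1.0440 = 3.268
Degrees of freedom = 3 − 1 = 2; critical value at α = 0.05 is 5.991.
Since 3.268 < 5.991, we fail to reject the null hypothesis — the data are consistent with the 1:2:1 ratio.

3.268; consistent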